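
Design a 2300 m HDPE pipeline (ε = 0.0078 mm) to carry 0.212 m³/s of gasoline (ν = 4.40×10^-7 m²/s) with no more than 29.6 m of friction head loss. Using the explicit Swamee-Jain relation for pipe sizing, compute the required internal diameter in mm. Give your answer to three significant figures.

D ≈ 319 mm

Swamee-Jain (Type III): D = 0.66·[ε^1.25·(LQ²/(gh_f))^4.75 + ν·Q^9.4·(L/(gh_f))^5.2]^0.04
LQ²/(gh_f) = 0.3560; L/(gh_f) = 7.921
Term 1 = ε^1.25·(…)^4.75 = 3.05×10^-9; Term 2 = ν·Q^9.4·(…)^5.2 = 9.65×10^-9
D = 0.66·(3.05×10^-9 + 9.65×10^-9)^0.04 = 0.3189 m = 319 mm
Check: V = 2.65 m/s, Re = 1.92×10^6, f = 0.01125, h_f = 29.1 m ≈ 29.6 m ✓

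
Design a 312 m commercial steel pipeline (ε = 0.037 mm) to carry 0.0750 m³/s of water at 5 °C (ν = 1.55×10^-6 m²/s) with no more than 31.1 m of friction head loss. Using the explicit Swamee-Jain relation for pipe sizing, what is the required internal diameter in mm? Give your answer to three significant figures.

D ≈ 152 mm

Swamee-Jain (Type III): D = 0.66·[ε^1.25·(LQ²/(gh_f))^4.75 + ν·Q^9.4·(L/(gh_f))^5.2]^0.04
LQ²/(gh_f) = 0.005752; L/(gh_f) = 1.023
Term 1 = ε^1.25·(…)^4.75 = 6.60×10^-17; Term 2 = ν·Q^9.4·(…)^5.2 = 4.64×10^-17
D = 0.66·(6.60×10^-17 + 4.64×10^-17)^0.04 = 0.1519 m = 152 mm
Check: V = 4.14 m/s, Re = 4.06×10^5, f = 0.01618, h_f = 29.0 m ≈ 31.1 m ✓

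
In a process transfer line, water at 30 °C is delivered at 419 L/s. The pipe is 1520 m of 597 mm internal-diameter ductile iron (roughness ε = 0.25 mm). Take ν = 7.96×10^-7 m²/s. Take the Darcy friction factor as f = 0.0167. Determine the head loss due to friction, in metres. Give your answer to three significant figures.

h_f ≈ 4.86 m

V = 4Q/(πD²) = 4·0.419/(π·0.597²) = 1.497 m/s
h_f = f(L/D)V²/(2g) = 0.01670·(1520/0.597)·1.497²/(2·9.81) = 4.856 m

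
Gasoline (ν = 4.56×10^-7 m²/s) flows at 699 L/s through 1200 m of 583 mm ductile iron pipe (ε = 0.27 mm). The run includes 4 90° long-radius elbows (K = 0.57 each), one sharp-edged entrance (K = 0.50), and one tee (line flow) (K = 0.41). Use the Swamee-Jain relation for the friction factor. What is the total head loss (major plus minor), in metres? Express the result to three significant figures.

H_L ≈ 13.1 m

V = 4Q/(πD²) = 2.618 m/s; V²/2g = 0.3495 m
Re = 3.35×10^6, ε/D = 4.63×10^-4 → f = 0.01664 (Swamee-Jain)
Major: h_f = f(L/D)·V²/2g = 0.01664·2058·0.3495 = 11.97 m
Minor: ΣK = 3.19; h_m = ΣK·V²/2g = 1.115 m
Total H_L = 11.97 + 1.115 = 13.08 m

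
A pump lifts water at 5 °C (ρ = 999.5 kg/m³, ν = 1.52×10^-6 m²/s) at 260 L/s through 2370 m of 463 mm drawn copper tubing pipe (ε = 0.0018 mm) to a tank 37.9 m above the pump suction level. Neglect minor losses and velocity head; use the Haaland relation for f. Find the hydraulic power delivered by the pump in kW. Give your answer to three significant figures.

P_hyd ≈ 118 kW

V = 4Q/(πD²) = 1.544 m/s; Re = 4.70×10^5; ε/D = 3.89×10^-6; f = 0.01325
h_f = f(L/D)V²/2g = 8.242 m
Total head H = z + h_f = 37.9 + 8.242 = 46.14 m
P_hyd = ρgQH = 999.5·9.81·0.260·46.14 = 117.6 kW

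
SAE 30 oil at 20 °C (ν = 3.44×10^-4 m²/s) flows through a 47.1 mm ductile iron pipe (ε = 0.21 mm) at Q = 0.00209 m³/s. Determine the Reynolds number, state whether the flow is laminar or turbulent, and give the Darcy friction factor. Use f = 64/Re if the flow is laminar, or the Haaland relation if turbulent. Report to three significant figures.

Re ≈ 164; laminar; f = 64/Re ≈ 0.390

V = 4Q/(πD²) = 1.200 m/s
Re = VD/ν = 1.200·0.0471/3.44×10^-4 = 164
Re < 2300 → laminar → f = 64/Re = 0.3897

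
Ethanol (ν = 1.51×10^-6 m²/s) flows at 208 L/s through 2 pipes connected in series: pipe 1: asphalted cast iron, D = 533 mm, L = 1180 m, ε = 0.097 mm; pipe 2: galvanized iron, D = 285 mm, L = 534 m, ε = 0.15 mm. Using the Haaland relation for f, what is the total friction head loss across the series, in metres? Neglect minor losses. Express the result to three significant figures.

H ≈ 19.4 m

Pipe 1: V = 0.9322 m/s, Re = 3.29×10^5, ε/D = 1.82×10^-4, f = 0.01575, h_1 = f(L/D)V²/2g = 1.545 m
Pipe 2: V = 3.260 m/s, Re = 6.15×10^5, ε/D = 5.26×10^-4, f = 0.01760, h_2 = f(L/D)V²/2g = 17.87 m
Series → Q common, losses add: H = Σh = 19.41 m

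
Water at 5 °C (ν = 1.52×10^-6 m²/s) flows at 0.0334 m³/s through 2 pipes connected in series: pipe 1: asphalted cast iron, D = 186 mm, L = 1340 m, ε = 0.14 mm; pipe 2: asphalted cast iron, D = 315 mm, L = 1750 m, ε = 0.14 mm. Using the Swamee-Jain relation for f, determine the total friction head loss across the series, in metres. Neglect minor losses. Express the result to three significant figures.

H ≈ 12.5 m

Pipe 1: V = 1.229 m/s, Re = 1.50×10^5, ε/D = 7.53×10^-4, f = 0.02061, h_1 = f(L/D)V²/2g = 11.44 m
Pipe 2: V = 0.4286 m/s, Re = 8.88×10^4, ε/D = 4.44×10^-4, f = 0.02050, h_2 = f(L/D)V²/2g = 1.066 m
Series → Q common, losses add: H = Σh = 12.50 m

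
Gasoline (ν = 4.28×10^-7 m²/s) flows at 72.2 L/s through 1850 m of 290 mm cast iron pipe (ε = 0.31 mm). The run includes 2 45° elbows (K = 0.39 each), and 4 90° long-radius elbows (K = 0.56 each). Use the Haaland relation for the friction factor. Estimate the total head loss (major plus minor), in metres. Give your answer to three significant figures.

H_L ≈ 8.09 m

V = 4Q/(πD²) = 1.093 m/s; V²/2g = 0.06090 m
Re = 7.41×10^5, ε/D = 0.00107 → f = 0.02034 (Haaland)
Major: h_f = f(L/D)·V²/2g = 0.02034·6379·0.06090 = 7.901 m
Minor: ΣK = 3.02; h_m = ΣK·V²/2g = 0.1839 m
Total H_L = 7.901 + 0.1839 = 8.085 m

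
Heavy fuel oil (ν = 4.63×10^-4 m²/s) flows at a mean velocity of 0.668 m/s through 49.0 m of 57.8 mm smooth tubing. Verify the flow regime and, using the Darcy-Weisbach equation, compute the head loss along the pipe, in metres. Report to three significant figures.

h_f ≈ 14.8 m

Re = VD/ν = 0.668·0.05780/4.63×10^-4 = 83.4 → laminar (Re < 2300)
f = 64/Re = 0.7675
h_f = f(L/D)V²/(2g) = 0.7675·(49.0/0.05780)·0.668²/(2·9.81) = 14.80 m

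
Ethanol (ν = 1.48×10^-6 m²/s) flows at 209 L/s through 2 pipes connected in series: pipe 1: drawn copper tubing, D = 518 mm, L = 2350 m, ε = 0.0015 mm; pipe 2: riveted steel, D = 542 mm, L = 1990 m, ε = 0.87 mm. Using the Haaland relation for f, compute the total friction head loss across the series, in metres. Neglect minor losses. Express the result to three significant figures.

H ≈ 6.67 m

Pipe 1: V = 0.9917 m/s, Re = 3.47×10^5, ε/D = 2.90×10^-6, f = 0.01398, h_1 = f(L/D)V²/2g = 3.180 m
Pipe 2: V = 0.9059 m/s, Re = 3.32×10^5, ε/D = 0.00161, f = 0.02271, h_2 = f(L/D)V²/2g = 3.488 m
Series → Q common, losses add: H = Σh = 6.668 m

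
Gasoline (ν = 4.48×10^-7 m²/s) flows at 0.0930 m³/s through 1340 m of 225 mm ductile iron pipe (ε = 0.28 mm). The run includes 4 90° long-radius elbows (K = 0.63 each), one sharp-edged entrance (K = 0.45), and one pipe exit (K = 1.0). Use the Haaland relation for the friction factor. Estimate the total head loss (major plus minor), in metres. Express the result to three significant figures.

V = 4Q/(πD²) = 2.339 m/s; V²/2g = 0.2788 m
Re = 1.17×10^6, ε/D = 0.00124 → f = 0.02096 (Haaland)
Major: h_f = f(L/D)·V²/2g = 0.02096·5956·0.2788 = 34.81 m
Minor: ΣK = 3.97; h_m = ΣK·V²/2g = 1.107 m
Total H_L = 34.81 + 1.107 = 35.91 m

H_L ≈ 35.9 m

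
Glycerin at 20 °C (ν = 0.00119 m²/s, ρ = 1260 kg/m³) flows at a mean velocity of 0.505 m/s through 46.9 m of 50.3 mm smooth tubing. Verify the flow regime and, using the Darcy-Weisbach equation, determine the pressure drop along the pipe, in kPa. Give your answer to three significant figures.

Δp ≈ 449 kPa

Re = VD/ν = 0.505·0.05030/0.00119 = 21.3 → laminar (Re < 2300)
f = 64/Re = 2.998
h_f = f(L/D)V²/(2g) = 2.998·(46.9/0.05030)·0.505²/(2·9.81) = 36.34 m
Δp = ρg·h_f = 1260·9.81·36.34 = 449.2 kPa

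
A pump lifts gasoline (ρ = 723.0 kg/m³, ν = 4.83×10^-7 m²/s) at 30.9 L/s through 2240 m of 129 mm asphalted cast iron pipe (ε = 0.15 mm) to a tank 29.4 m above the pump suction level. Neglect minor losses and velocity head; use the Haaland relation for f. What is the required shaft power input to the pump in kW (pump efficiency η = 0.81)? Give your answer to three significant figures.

P_shaft ≈ 35.8 kW

V = 4Q/(πD²) = 2.364 m/s; Re = 6.31×10^5; ε/D = 0.00116; f = 0.02079
h_f = f(L/D)V²/2g = 102.9 m
Total head H = z + h_f = 29.4 + 102.9 = 132.3 m
P_hyd = ρgQH = 723.0·9.81·0.0309·132.3 = 28.99 kW
P_shaft = P_hyd/η = 28.99/0.81 = 35.79 kW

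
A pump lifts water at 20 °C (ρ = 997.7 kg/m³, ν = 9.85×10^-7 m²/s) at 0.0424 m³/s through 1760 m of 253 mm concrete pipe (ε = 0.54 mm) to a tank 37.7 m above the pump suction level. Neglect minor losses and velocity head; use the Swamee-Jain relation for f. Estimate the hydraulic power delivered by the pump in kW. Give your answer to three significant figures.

V = 4Q/(πD²) = 0.8434 m/s; Re = 2.17×10^5; ε/D = 0.00213; f = 0.02479
h_f = f(L/D)V²/2g = 6.252 m
Total head H = z + h_f = 37.7 + 6.252 = 43.95 m
P_hyd = ρgQH = 997.7·9.81·0.0424·43.95 = 18.24 kW

P_hyd ≈ 18.2 kW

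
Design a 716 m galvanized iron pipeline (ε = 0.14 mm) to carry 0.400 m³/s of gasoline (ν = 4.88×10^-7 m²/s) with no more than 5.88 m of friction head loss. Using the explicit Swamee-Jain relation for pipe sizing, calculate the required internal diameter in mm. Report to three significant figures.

D ≈ 484 mm

Swamee-Jain (Type III): D = 0.66·[ε^1.25·(LQ²/(gh_f))^4.75 + ν·Q^9.4·(L/(gh_f))^5.2]^0.04
LQ²/(gh_f) = 1.986; L/(gh_f) = 12.41
Term 1 = ε^1.25·(…)^4.75 = 3.96×10^-4; Term 2 = ν·Q^9.4·(…)^5.2 = 4.32×10^-5
D = 0.66·(3.96×10^-4 + 4.32×10^-5)^0.04 = 0.4845 m = 484 mm
Check: V = 2.17 m/s, Re = 2.15×10^6, f = 0.01526, h_f = 5.41 m ≈ 5.88 m ✓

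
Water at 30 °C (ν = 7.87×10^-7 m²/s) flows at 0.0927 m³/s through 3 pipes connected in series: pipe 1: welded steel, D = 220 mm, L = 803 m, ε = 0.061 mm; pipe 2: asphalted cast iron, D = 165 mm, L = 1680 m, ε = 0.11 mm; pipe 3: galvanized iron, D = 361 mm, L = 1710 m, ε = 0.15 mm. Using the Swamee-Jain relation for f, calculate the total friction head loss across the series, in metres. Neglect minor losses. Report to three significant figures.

H ≈ 200 m

Pipe 1: V = 2.439 m/s, Re = 6.82×10^5, ε/D = 2.77×10^-4, f = 0.01586, h_1 = f(L/D)V²/2g = 17.55 m
Pipe 2: V = 4.335 m/s, Re = 9.09×10^5, ε/D = 6.67×10^-4, f = 0.01838, h_2 = f(L/D)V²/2g = 179.3 m
Pipe 3: V = 0.9057 m/s, Re = 4.15×10^5, ε/D = 4.16×10^-4, f = 0.01742, h_3 = f(L/D)V²/2g = 3.449 m
Series → Q common, losses add: H = Σh = 200.3 m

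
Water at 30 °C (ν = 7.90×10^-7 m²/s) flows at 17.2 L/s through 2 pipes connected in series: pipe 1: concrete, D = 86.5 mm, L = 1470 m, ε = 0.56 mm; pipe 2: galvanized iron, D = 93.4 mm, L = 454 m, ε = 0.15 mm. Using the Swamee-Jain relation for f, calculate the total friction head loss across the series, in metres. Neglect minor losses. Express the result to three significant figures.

H ≈ 283 m

Pipe 1: V = 2.927 m/s, Re = 3.20×10^5, ε/D = 0.00647, f = 0.03326, h_1 = f(L/D)V²/2g = 246.8 m
Pipe 2: V = 2.510 m/s, Re = 2.97×10^5, ε/D = 0.00161, f = 0.02297, h_2 = f(L/D)V²/2g = 35.86 m
Series → Q common, losses add: H = Σh = 282.7 m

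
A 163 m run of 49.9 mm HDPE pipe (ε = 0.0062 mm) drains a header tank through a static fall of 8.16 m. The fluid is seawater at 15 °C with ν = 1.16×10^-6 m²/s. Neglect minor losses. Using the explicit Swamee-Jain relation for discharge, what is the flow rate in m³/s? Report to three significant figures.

Q ≈ 0.00305 m³/s

Swamee-Jain (Type II): Q = -0.965·√(gD⁵h_f/L)·ln[ε/(3.7D) + √(3.17ν²L/(gD³h_f))]
√(gD⁵h_f/L) = √(9.81·0.0499⁵·8.16/163) = 3.898×10^-4
ε/(3.7D) = 3.36×10^-5; √(3.17ν²L/(gD³h_f)) = 2.64×10^-4
Q = -0.965·3.898×10^-4·ln(2.980×10^-4) = 0.003054 m³/s
Check: V = 1.56 m/s, Re = 6.72×10^4, f = 0.02003, h_f = 8.13 m ≈ 8.16 m ✓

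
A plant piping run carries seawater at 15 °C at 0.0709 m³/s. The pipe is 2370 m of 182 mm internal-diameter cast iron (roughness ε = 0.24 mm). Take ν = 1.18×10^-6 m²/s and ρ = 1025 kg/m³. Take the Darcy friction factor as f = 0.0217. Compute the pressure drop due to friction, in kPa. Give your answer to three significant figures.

Δp ≈ 1080 kPa

V = 4Q/(πD²) = 4·0.0709/(π·0.182²) = 2.725 m/s
h_f = f(L/D)V²/(2g) = 0.02170·(2370/0.182)·2.725²/(2·9.81) = 107.0 m
Δp = ρg·h_f = 1025·9.81·107.0 = 1076 kPa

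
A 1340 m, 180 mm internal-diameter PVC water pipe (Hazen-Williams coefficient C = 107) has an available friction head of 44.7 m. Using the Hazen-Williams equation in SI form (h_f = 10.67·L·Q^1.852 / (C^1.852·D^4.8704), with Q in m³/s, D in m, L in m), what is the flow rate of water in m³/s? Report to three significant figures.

Rearranging: Q = [h_f·C^1.852·D^4.8704 / (10.67·L)]^(1/1.852)
Q = [44.7·107^1.852·0.180^4.8704 / (10.67·1340)]^0.540 = 0.05228 m³/s

Q ≈ 0.0523 m³/s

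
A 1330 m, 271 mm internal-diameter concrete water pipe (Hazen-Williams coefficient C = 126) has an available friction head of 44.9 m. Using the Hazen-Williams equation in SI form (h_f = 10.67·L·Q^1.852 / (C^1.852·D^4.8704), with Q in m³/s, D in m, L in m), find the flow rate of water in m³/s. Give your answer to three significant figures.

Rearranging: Q = [h_f·C^1.852·D^4.8704 / (10.67·L)]^(1/1.852)
Q = [44.9·126^1.852·0.271^4.8704 / (10.67·1330)]^0.540 = 0.1817 m³/s

Q ≈ 0.182 m³/s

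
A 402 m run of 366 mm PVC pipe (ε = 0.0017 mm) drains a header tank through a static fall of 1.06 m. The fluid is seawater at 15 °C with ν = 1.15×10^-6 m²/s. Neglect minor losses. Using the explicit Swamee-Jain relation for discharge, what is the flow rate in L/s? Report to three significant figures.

Q ≈ 123 L/s

Swamee-Jain (Type II): Q = -0.965·√(gD⁵h_f/L)·ln[ε/(3.7D) + √(3.17ν²L/(gD³h_f))]
√(gD⁵h_f/L) = √(9.81·0.366⁵·1.06/402) = 0.01303
ε/(3.7D) = 1.26×10^-6; √(3.17ν²L/(gD³h_f)) = 5.75×10^-5
Q = -0.965·0.01303·ln(5.875×10^-5) = 0.1225 m³/s
Check: V = 1.16 m/s, Re = 3.71×10^5, f = 0.01388, h_f = 1.05 m ≈ 1.06 m ✓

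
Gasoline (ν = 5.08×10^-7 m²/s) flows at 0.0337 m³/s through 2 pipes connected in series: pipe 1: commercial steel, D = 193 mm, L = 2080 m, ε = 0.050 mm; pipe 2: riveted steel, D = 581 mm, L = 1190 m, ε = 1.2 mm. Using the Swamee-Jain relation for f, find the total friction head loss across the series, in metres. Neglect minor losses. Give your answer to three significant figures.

H ≈ 11.9 m

Pipe 1: V = 1.152 m/s, Re = 4.38×10^5, ε/D = 2.59×10^-4, f = 0.01620, h_1 = f(L/D)V²/2g = 11.81 m
Pipe 2: V = 0.1271 m/s, Re = 1.45×10^5, ε/D = 0.00207, f = 0.02500, h_2 = f(L/D)V²/2g = 0.04216 m
Series → Q common, losses add: H = Σh = 11.85 m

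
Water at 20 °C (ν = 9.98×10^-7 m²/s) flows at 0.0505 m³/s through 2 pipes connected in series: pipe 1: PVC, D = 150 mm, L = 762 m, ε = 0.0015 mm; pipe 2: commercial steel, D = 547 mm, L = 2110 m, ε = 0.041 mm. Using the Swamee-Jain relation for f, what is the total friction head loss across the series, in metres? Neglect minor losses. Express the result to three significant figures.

H ≈ 28.9 m

Pipe 1: V = 2.858 m/s, Re = 4.30×10^5, ε/D = 1.00×10^-5, f = 0.01360, h_1 = f(L/D)V²/2g = 28.76 m
Pipe 2: V = 0.2149 m/s, Re = 1.18×10^5, ε/D = 7.50×10^-5, f = 0.01776, h_2 = f(L/D)V²/2g = 0.1612 m
Series → Q common, losses add: H = Σh = 28.92 m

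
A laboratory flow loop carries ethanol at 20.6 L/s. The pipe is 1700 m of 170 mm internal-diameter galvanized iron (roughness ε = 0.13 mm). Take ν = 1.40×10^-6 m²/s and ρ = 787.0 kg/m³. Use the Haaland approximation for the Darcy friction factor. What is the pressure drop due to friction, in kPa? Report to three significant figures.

V = 4Q/(πD²) = 4·0.0206/(π·0.170²) = 0.9076 m/s
Re = VD/ν = 0.9076·0.170/1.40×10^-6 = 1.10×10^5 → turbulent
ε/D = 0.13/170 = 7.65×10^-4
Haaland: f = 0.02091
h_f = f(L/D)V²/(2g) = 0.02091·(1700/0.170)·0.9076²/(2·9.81) = 8.778 m
Δp = ρg·h_f = 787.0·9.81·8.778 = 67.77 kPa

Δp ≈ 67.8 kPa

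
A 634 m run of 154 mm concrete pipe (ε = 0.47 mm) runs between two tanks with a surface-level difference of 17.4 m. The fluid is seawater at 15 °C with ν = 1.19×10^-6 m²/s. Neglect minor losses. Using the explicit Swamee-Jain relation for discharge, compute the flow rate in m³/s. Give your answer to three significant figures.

Q ≈ 0.0327 m³/s

Swamee-Jain (Type II): Q = -0.965·√(gD⁵h_f/L)·ln[ε/(3.7D) + √(3.17ν²L/(gD³h_f))]
√(gD⁵h_f/L) = √(9.81·0.154⁵·17.4/634) = 0.004829
ε/(3.7D) = 8.25×10^-4; √(3.17ν²L/(gD³h_f)) = 6.76×10^-5
Q = -0.965·0.004829·ln(8.924×10^-4) = 0.03272 m³/s
Check: V = 1.76 m/s, Re = 2.27×10^5, f = 0.02705, h_f = 17.5 m ≈ 17.4 m ✓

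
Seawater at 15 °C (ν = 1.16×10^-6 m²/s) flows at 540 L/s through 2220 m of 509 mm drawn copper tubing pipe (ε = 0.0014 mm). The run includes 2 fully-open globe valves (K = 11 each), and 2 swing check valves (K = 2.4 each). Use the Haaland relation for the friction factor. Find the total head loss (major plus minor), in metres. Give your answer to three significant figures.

V = 4Q/(πD²) = 2.654 m/s; V²/2g = 0.3590 m
Re = 1.16×10^6, ε/D = 2.75×10^-6 → f = 0.01134 (Haaland)
Major: h_f = f(L/D)·V²/2g = 0.01134·4361·0.3590 = 17.76 m
Minor: ΣK = 26.8; h_m = ΣK·V²/2g = 9.620 m
Total H_L = 17.76 + 9.620 = 27.38 m

H_L ≈ 27.4 m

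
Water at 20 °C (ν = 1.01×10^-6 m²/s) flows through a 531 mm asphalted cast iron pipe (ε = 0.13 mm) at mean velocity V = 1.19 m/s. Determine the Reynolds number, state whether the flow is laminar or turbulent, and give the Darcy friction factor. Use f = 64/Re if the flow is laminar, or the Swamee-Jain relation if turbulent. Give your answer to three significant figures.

Re = VD/ν = 1.190·0.531/1.01×10^-6 = 6.26×10^5
Re > 4000 → turbulent; ε/D = 2.45×10^-4
Swamee-Jain: f = 0.01566

Re ≈ 6.26×10^5; turbulent; f ≈ 0.0157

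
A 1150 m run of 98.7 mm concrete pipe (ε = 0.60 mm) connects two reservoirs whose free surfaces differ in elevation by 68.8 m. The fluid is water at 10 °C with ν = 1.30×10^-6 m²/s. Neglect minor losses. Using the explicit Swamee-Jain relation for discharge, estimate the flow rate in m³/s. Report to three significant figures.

Q ≈ 0.0144 m³/s

Swamee-Jain (Type II): Q = -0.965·√(gD⁵h_f/L)·ln[ε/(3.7D) + √(3.17ν²L/(gD³h_f))]
√(gD⁵h_f/L) = √(9.81·0.0987⁵·68.8/1150) = 0.002345
ε/(3.7D) = 0.00164; √(3.17ν²L/(gD³h_f)) = 9.74×10^-5
Q = -0.965·0.002345·ln(0.001740) = 0.01438 m³/s
Check: V = 1.88 m/s, Re = 1.43×10^5, f = 0.03304, h_f = 69.3 m ≈ 68.8 m ✓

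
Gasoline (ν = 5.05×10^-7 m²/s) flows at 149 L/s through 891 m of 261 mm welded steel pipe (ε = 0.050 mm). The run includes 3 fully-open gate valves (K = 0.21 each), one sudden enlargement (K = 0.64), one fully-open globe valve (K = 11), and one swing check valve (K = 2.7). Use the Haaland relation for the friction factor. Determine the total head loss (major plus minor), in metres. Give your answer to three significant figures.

V = 4Q/(πD²) = 2.785 m/s; V²/2g = 0.3953 m
Re = 1.44×10^6, ε/D = 1.92×10^-4 → f = 0.01426 (Haaland)
Major: h_f = f(L/D)·V²/2g = 0.01426·3414·0.3953 = 19.25 m
Minor: ΣK = 15.0; h_m = ΣK·V²/2g = 5.918 m
Total H_L = 19.25 + 5.918 = 25.16 m

H_L ≈ 25.2 m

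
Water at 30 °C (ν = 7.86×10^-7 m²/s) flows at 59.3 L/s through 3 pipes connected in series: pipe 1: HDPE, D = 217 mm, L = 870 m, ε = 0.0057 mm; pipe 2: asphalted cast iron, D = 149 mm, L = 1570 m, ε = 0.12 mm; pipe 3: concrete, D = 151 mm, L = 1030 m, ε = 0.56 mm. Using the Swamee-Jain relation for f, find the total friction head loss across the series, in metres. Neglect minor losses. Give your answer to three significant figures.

H ≈ 234 m

Pipe 1: V = 1.603 m/s, Re = 4.43×10^5, ε/D = 2.63×10^-5, f = 0.01376, h_1 = f(L/D)V²/2g = 7.230 m
Pipe 2: V = 3.401 m/s, Re = 6.45×10^5, ε/D = 8.05×10^-4, f = 0.01930, h_2 = f(L/D)V²/2g = 119.9 m
Pipe 3: V = 3.311 m/s, Re = 6.36×10^5, ε/D = 0.00371, f = 0.02807, h_3 = f(L/D)V²/2g = 107.0 m
Series → Q common, losses add: H = Σh = 234.1 m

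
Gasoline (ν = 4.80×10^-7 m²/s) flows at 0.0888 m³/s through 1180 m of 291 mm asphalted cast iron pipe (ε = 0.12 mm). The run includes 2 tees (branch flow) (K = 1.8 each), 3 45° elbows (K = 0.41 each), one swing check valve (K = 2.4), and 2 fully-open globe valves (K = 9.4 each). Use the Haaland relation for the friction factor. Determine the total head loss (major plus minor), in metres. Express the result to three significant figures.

V = 4Q/(πD²) = 1.335 m/s; V²/2g = 0.09086 m
Re = 8.09×10^5, ε/D = 4.12×10^-4 → f = 0.01665 (Haaland)
Major: h_f = f(L/D)·V²/2g = 0.01665·4055·0.09086 = 6.134 m
Minor: ΣK = 26.0; h_m = ΣK·V²/2g = 2.365 m
Total H_L = 6.134 + 2.365 = 8.499 m

H_L ≈ 8.50 m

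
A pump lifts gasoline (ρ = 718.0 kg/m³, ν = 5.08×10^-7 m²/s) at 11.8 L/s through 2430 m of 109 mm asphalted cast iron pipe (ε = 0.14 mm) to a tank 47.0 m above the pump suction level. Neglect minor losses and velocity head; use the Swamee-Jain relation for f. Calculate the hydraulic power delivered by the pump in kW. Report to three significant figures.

V = 4Q/(πD²) = 1.265 m/s; Re = 2.71×10^5; ε/D = 0.00128; f = 0.02194
h_f = f(L/D)V²/2g = 39.86 m
Total head H = z + h_f = 47.0 + 39.86 = 86.86 m
P_hyd = ρgQH = 718.0·9.81·0.0118·86.86 = 7.220 kW

P_hyd ≈ 7.22 kW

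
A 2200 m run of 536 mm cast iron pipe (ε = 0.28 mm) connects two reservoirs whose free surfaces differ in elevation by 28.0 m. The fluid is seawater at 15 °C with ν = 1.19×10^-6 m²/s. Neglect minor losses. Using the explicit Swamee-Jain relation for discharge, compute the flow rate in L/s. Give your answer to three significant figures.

Q ≈ 628 L/s

Swamee-Jain (Type II): Q = -0.965·√(gD⁵h_f/L)·ln[ε/(3.7D) + √(3.17ν²L/(gD³h_f))]
√(gD⁵h_f/L) = √(9.81·0.536⁵·28.0/2200) = 0.07432
ε/(3.7D) = 1.41×10^-4; √(3.17ν²L/(gD³h_f)) = 1.53×10^-5
Q = -0.965·0.07432·ln(1.565×10^-4) = 0.6285 m³/s
Check: V = 2.79 m/s, Re = 1.25×10^6, f = 0.01735, h_f = 28.2 m ≈ 28.0 m ✓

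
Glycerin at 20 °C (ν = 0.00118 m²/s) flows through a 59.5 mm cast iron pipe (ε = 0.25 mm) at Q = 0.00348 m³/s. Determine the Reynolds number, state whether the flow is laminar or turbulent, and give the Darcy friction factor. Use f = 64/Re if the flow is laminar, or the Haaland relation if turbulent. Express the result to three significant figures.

Re ≈ 63.1; laminar; f = 64/Re ≈ 1.01

V = 4Q/(πD²) = 1.252 m/s
Re = VD/ν = 1.252·0.0595/0.00118 = 63.1
Re < 2300 → laminar → f = 64/Re = 1.014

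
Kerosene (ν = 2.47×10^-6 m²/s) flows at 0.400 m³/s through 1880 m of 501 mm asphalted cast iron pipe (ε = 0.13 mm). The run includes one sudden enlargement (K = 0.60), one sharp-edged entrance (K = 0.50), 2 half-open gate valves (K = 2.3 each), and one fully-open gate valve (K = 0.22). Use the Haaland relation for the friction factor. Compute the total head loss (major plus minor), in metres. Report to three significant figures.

V = 4Q/(πD²) = 2.029 m/s; V²/2g = 0.2098 m
Re = 4.12×10^5, ε/D = 2.59×10^-4 → f = 0.01605 (Haaland)
Major: h_f = f(L/D)·V²/2g = 0.01605·3752·0.2098 = 12.64 m
Minor: ΣK = 5.92; h_m = ΣK·V²/2g = 1.242 m
Total H_L = 12.64 + 1.242 = 13.88 m

H_L ≈ 13.9 m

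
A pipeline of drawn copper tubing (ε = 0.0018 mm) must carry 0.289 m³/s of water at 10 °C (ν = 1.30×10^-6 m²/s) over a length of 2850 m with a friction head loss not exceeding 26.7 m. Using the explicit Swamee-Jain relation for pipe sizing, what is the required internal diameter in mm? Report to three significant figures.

Swamee-Jain (Type III): D = 0.66·[ε^1.25·(LQ²/(gh_f))^4.75 + ν·Q^9.4·(L/(gh_f))^5.2]^0.04
LQ²/(gh_f) = 0.9088; L/(gh_f) = 10.88
Term 1 = ε^1.25·(…)^4.75 = 4.19×10^-8; Term 2 = ν·Q^9.4·(…)^5.2 = 2.74×10^-6
D = 0.66·(4.19×10^-8 + 2.74×10^-6)^0.04 = 0.3956 m = 396 mm
Check: V = 2.35 m/s, Re = 7.15×10^5, f = 0.01238, h_f = 25.1 m ≈ 26.7 m ✓

D ≈ 396 mm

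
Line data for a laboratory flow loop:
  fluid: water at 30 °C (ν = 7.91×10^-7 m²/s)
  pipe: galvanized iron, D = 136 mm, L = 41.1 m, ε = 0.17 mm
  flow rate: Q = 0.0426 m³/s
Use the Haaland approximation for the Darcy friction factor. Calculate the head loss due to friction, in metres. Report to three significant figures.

h_f ≈ 2.81 m

V = 4Q/(πD²) = 4·0.0426/(π·0.136²) = 2.933 m/s
Re = VD/ν = 2.933·0.136/7.91×10^-7 = 5.04×10^5 → turbulent
ε/D = 0.17/136 = 0.00125
Haaland: f = 0.02123
h_f = f(L/D)V²/(2g) = 0.02123·(41.1/0.136)·2.933²/(2·9.81) = 2.812 m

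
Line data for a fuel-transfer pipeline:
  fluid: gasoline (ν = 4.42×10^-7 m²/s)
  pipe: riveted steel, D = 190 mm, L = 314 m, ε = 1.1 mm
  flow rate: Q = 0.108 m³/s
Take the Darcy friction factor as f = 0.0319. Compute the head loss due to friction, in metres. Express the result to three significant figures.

V = 4Q/(πD²) = 4·0.108/(π·0.190²) = 3.809 m/s
h_f = f(L/D)V²/(2g) = 0.03190·(314/0.190)·3.809²/(2·9.81) = 38.99 m

h_f ≈ 39.0 m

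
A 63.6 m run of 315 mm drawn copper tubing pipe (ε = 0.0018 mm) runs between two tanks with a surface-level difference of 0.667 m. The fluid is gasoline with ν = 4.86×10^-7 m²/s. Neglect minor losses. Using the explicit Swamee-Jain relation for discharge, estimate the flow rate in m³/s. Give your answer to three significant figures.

Q ≈ 0.190 m³/s

Swamee-Jain (Type II): Q = -0.965·√(gD⁵h_f/L)·ln[ε/(3.7D) + √(3.17ν²L/(gD³h_f))]
√(gD⁵h_f/L) = √(9.81·0.315⁵·0.667/63.6) = 0.01786
ε/(3.7D) = 1.54×10^-6; √(3.17ν²L/(gD³h_f)) = 1.53×10^-5
Q = -0.965·0.01786·ln(1.680×10^-5) = 0.1895 m³/s
Check: V = 2.43 m/s, Re = 1.58×10^6, f = 0.01096, h_f = 0.667 m ≈ 0.667 m ✓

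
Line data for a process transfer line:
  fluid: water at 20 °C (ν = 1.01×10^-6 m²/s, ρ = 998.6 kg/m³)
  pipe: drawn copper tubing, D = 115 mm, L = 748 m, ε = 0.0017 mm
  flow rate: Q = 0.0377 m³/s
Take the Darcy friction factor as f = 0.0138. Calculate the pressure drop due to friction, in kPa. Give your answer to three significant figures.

V = 4Q/(πD²) = 4·0.0377/(π·0.115²) = 3.630 m/s
h_f = f(L/D)V²/(2g) = 0.01380·(748/0.115)·3.630²/(2·9.81) = 60.27 m
Δp = ρg·h_f = 998.6·9.81·60.27 = 590.4 kPa

Δp ≈ 590 kPa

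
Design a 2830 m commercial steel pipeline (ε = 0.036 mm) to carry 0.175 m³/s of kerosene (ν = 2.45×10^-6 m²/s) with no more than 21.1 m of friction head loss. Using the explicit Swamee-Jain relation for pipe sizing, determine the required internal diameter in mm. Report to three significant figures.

Swamee-Jain (Type III): D = 0.66·[ε^1.25·(LQ²/(gh_f))^4.75 + ν·Q^9.4·(L/(gh_f))^5.2]^0.04
LQ²/(gh_f) = 0.4187; L/(gh_f) = 13.67
Term 1 = ε^1.25·(…)^4.75 = 4.46×10^-8; Term 2 = ν·Q^9.4·(…)^5.2 = 1.51×10^-7
D = 0.66·(4.46×10^-8 + 1.51×10^-7)^0.04 = 0.3558 m = 356 mm
Check: V = 1.76 m/s, Re = 2.56×10^5, f = 0.01580, h_f = 19.8 m ≈ 21.1 m ✓

D ≈ 356 mm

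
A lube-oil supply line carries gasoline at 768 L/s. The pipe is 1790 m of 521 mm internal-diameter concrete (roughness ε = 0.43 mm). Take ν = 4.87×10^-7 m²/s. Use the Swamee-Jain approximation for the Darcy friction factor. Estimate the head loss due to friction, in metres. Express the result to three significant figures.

V = 4Q/(πD²) = 4·0.768/(π·0.521²) = 3.602 m/s
Re = VD/ν = 3.602·0.521/4.87×10^-7 = 3.85×10^6 → turbulent
ε/D = 0.43/521 = 8.25×10^-4
Swamee-Jain: f = 0.01888
h_f = f(L/D)V²/(2g) = 0.01888·(1790/0.521)·3.602²/(2·9.81) = 42.91 m

h_f ≈ 42.9 m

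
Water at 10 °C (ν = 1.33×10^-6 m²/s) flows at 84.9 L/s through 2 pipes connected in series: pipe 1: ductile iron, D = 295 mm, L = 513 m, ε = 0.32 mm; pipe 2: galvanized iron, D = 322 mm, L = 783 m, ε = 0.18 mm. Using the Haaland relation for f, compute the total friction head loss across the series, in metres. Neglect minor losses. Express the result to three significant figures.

Pipe 1: V = 1.242 m/s, Re = 2.76×10^5, ε/D = 0.00108, f = 0.02094, h_1 = f(L/D)V²/2g = 2.864 m
Pipe 2: V = 1.043 m/s, Re = 2.52×10^5, ε/D = 5.59×10^-4, f = 0.01861, h_2 = f(L/D)V²/2g = 2.508 m
Series → Q common, losses add: H = Σh = 5.372 m

H ≈ 5.37 m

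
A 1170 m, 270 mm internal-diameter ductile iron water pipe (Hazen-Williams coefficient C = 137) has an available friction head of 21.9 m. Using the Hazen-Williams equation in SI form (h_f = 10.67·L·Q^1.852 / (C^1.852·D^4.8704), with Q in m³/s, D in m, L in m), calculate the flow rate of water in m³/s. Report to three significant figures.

Q ≈ 0.142 m³/s

Rearranging: Q = [h_f·C^1.852·D^4.8704 / (10.67·L)]^(1/1.852)
Q = [21.9·137^1.852·0.270^4.8704 / (10.67·1170)]^0.540 = 0.1423 m³/s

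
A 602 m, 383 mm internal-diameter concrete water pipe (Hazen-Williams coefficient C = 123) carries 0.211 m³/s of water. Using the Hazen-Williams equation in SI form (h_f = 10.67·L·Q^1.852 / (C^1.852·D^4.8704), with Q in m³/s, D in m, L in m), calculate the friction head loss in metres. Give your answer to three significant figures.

h_f = 10.67·602·0.211^1.852 / (123^1.852·0.383^4.8704) = 5.198 m

h_f ≈ 5.20 m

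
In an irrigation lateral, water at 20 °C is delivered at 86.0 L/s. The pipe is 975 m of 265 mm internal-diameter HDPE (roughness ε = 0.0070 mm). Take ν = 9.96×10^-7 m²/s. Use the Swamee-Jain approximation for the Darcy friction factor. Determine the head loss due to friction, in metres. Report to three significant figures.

h_f ≈ 6.34 m

V = 4Q/(πD²) = 4·0.0860/(π·0.265²) = 1.559 m/s
Re = VD/ν = 1.559·0.265/9.96×10^-7 = 4.15×10^5 → turbulent
ε/D = 0.0070/265 = 2.64×10^-5
Swamee-Jain: f = 0.01391
h_f = f(L/D)V²/(2g) = 0.01391·(975/0.265)·1.559²/(2·9.81) = 6.341 m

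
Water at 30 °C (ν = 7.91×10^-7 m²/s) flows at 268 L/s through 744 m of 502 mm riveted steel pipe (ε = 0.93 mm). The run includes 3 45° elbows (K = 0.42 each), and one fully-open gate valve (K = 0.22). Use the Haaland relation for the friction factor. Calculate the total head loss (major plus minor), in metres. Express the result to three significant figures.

H_L ≈ 3.35 m

V = 4Q/(πD²) = 1.354 m/s; V²/2g = 0.09345 m
Re = 8.59×10^5, ε/D = 0.00185 → f = 0.02320 (Haaland)
Major: h_f = f(L/D)·V²/2g = 0.02320·1482·0.09345 = 3.213 m
Minor: ΣK = 1.48; h_m = ΣK·V²/2g = 0.1383 m
Total H_L = 3.213 + 0.1383 = 3.351 m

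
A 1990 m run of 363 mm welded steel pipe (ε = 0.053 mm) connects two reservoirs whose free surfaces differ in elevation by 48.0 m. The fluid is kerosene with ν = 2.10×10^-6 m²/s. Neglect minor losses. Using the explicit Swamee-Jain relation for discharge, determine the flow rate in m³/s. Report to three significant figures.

Swamee-Jain (Type II): Q = -0.965·√(gD⁵h_f/L)·ln[ε/(3.7D) + √(3.17ν²L/(gD³h_f))]
√(gD⁵h_f/L) = √(9.81·0.363⁵·48.0/1990) = 0.03862
ε/(3.7D) = 3.95×10^-5; √(3.17ν²L/(gD³h_f)) = 3.51×10^-5
Q = -0.965·0.03862·ln(7.461×10^-5) = 0.3542 m³/s
Check: V = 3.42 m/s, Re = 5.92×10^5, f = 0.01474, h_f = 48.2 m ≈ 48.0 m ✓

Q ≈ 0.354 m³/s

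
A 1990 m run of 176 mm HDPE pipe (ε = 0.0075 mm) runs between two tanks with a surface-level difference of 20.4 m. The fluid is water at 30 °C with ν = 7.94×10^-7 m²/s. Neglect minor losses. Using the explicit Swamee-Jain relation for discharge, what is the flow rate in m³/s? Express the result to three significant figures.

Swamee-Jain (Type II): Q = -0.965·√(gD⁵h_f/L)·ln[ε/(3.7D) + √(3.17ν²L/(gD³h_f))]
√(gD⁵h_f/L) = √(9.81·0.176⁵·20.4/1990) = 0.004121
ε/(3.7D) = 1.15×10^-5; √(3.17ν²L/(gD³h_f)) = 6.04×10^-5
Q = -0.965·0.004121·ln(7.189×10^-5) = 0.03794 m³/s
Check: V = 1.56 m/s, Re = 3.46×10^5, f = 0.01452, h_f = 20.4 m ≈ 20.4 m ✓

Q ≈ 0.0379 m³/s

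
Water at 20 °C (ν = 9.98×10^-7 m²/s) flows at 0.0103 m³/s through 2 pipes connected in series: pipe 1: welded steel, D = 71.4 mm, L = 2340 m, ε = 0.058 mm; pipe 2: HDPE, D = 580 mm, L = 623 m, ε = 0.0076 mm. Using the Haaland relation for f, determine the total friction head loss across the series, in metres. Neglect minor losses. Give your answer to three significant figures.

Pipe 1: V = 2.572 m/s, Re = 1.84×10^5, ε/D = 8.12×10^-4, f = 0.02024, h_1 = f(L/D)V²/2g = 223.7 m
Pipe 2: V = 0.03898 m/s, Re = 2.27×10^4, ε/D = 1.31×10^-5, f = 0.02498, h_2 = f(L/D)V²/2g = 0.002078 m
Series → Q common, losses add: H = Σh = 223.7 m

H ≈ 224 m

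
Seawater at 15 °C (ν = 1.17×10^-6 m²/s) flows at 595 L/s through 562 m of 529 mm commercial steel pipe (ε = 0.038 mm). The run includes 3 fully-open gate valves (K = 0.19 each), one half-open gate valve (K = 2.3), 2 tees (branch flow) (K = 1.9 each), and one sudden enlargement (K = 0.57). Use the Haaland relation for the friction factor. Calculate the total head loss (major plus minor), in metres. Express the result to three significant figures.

H_L ≈ 7.73 m

V = 4Q/(πD²) = 2.707 m/s; V²/2g = 0.3735 m
Re = 1.22×10^6, ε/D = 7.18×10^-5 → f = 0.01266 (Haaland)
Major: h_f = f(L/D)·V²/2g = 0.01266·1062·0.3735 = 5.022 m
Minor: ΣK = 7.24; h_m = ΣK·V²/2g = 2.704 m
Total H_L = 5.022 + 2.704 = 7.727 m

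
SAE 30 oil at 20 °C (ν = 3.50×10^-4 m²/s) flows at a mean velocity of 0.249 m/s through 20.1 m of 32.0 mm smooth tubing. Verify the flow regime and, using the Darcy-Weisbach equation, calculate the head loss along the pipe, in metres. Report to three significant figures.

h_f ≈ 5.58 m

Re = VD/ν = 0.249·0.03200/3.50×10^-4 = 22.8 → laminar (Re < 2300)
f = 64/Re = 2.811
h_f = f(L/D)V²/(2g) = 2.811·(20.1/0.03200)·0.249²/(2·9.81) = 5.580 m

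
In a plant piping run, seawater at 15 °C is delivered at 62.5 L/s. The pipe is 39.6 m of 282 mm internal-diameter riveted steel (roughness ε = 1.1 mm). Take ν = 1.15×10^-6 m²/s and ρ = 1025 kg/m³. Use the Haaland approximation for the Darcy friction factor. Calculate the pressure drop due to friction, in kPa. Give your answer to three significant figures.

Δp ≈ 2.07 kPa

V = 4Q/(πD²) = 4·0.0625/(π·0.282²) = 1.001 m/s
Re = VD/ν = 1.001·0.282/1.15×10^-6 = 2.45×10^5 → turbulent
ε/D = 1.1/282 = 0.00390
Haaland: f = 0.02868
h_f = f(L/D)V²/(2g) = 0.02868·(39.6/0.282)·1.001²/(2·9.81) = 0.2055 m
Δp = ρg·h_f = 1025·9.81·0.2055 = 2.067 kPa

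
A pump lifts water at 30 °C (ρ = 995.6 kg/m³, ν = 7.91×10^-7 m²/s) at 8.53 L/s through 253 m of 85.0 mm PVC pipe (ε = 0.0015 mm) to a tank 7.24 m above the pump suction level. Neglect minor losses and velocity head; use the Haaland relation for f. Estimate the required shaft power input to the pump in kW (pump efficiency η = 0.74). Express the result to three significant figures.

P_shaft ≈ 1.44 kW

V = 4Q/(πD²) = 1.503 m/s; Re = 1.62×10^5; ε/D = 1.76×10^-5; f = 0.01626
h_f = f(L/D)V²/2g = 5.573 m
Total head H = z + h_f = 7.24 + 5.573 = 12.81 m
P_hyd = ρgQH = 995.6·9.81·0.00853·12.81 = 1.068 kW
P_shaft = P_hyd/η = 1.068/0.74 = 1.443 kW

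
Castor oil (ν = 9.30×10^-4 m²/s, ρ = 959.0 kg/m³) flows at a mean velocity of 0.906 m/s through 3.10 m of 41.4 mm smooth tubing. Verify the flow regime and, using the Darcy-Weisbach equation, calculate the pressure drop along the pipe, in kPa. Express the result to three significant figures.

Δp ≈ 46.8 kPa

Re = VD/ν = 0.906·0.04140/9.30×10^-4 = 40.3 → laminar (Re < 2300)
f = 64/Re = 1.587
h_f = f(L/D)V²/(2g) = 1.587·(3.10/0.04140)·0.906²/(2·9.81) = 4.971 m
Δp = ρg·h_f = 959.0·9.81·4.971 = 46.77 kPa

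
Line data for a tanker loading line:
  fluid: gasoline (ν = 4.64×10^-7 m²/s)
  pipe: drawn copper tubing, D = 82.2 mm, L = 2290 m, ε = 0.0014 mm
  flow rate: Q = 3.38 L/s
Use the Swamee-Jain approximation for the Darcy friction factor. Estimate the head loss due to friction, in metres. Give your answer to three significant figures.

V = 4Q/(πD²) = 4·0.00338/(π·0.0822²) = 0.6369 m/s
Re = VD/ν = 0.6369·0.0822/4.64×10^-7 = 1.13×10^5 → turbulent
ε/D = 0.0014/82.2 = 1.70×10^-5
Swamee-Jain: f = 0.01753
h_f = f(L/D)V²/(2g) = 0.01753·(2290/0.0822)·0.6369²/(2·9.81) = 10.10 m

h_f ≈ 10.1 m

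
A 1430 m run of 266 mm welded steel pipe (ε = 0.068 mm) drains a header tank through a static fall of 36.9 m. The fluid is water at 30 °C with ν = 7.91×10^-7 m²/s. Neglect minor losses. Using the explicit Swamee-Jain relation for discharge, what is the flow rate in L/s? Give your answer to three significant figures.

Swamee-Jain (Type II): Q = -0.965·√(gD⁵h_f/L)·ln[ε/(3.7D) + √(3.17ν²L/(gD³h_f))]
√(gD⁵h_f/L) = √(9.81·0.266⁵·36.9/1430) = 0.01836
ε/(3.7D) = 6.91×10^-5; √(3.17ν²L/(gD³h_f)) = 2.04×10^-5
Q = -0.965·0.01836·ln(8.950×10^-5) = 0.1652 m³/s
Check: V = 2.97 m/s, Re = 9.99×10^5, f = 0.01534, h_f = 37.1 m ≈ 36.9 m ✓

Q ≈ 165 L/s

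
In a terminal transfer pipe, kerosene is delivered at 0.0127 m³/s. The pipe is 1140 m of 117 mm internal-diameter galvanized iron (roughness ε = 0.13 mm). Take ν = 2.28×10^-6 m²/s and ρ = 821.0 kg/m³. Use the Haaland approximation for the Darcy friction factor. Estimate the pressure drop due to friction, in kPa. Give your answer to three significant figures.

Δp ≈ 131 kPa

V = 4Q/(πD²) = 4·0.0127/(π·0.117²) = 1.181 m/s
Re = VD/ν = 1.181·0.117/2.28×10^-6 = 6.06×10^4 → turbulent
ε/D = 0.13/117 = 0.00111
Haaland: f = 0.02348
h_f = f(L/D)V²/(2g) = 0.02348·(1140/0.117)·1.181²/(2·9.81) = 16.27 m
Δp = ρg·h_f = 821.0·9.81·16.27 = 131.1 kPa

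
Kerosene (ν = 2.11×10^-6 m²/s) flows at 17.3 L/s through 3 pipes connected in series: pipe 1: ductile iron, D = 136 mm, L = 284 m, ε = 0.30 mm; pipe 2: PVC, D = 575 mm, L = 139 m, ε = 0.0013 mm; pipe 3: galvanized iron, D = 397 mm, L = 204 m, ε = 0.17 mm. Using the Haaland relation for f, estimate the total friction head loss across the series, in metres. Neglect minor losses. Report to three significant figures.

Pipe 1: V = 1.191 m/s, Re = 7.68×10^4, ε/D = 0.00221, f = 0.02590, h_1 = f(L/D)V²/2g = 3.910 m
Pipe 2: V = 0.06662 m/s, Re = 1.82×10^4, ε/D = 2.26×10^-6, f = 0.02639, h_2 = f(L/D)V²/2g = 0.001443 m
Pipe 3: V = 0.1398 m/s, Re = 2.63×10^4, ε/D = 4.28×10^-4, f = 0.02497, h_3 = f(L/D)V²/2g = 0.01277 m
Series → Q common, losses add: H = Σh = 3.924 m

H ≈ 3.92 m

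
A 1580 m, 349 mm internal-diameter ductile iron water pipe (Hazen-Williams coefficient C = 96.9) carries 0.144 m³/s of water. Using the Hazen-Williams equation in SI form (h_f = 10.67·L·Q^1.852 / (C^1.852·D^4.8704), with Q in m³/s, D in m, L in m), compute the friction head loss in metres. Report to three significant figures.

h_f ≈ 16.4 m

h_f = 10.67·1580·0.144^1.852 / (96.9^1.852·0.349^4.8704) = 16.45 m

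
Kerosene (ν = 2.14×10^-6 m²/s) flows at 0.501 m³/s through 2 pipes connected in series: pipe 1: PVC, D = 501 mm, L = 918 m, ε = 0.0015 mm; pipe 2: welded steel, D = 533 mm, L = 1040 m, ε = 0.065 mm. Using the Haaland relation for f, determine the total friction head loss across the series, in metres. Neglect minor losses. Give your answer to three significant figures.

H ≈ 14.9 m

Pipe 1: V = 2.541 m/s, Re = 5.95×10^5, ε/D = 2.99×10^-6, f = 0.01270, h_1 = f(L/D)V²/2g = 7.662 m
Pipe 2: V = 2.245 m/s, Re = 5.59×10^5, ε/D = 1.22×10^-4, f = 0.01434, h_2 = f(L/D)V²/2g = 7.189 m
Series → Q common, losses add: H = Σh = 14.85 m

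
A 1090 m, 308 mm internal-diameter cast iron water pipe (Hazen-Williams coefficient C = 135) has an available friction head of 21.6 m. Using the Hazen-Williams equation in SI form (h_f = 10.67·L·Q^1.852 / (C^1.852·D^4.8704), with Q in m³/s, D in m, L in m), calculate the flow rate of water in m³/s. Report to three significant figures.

Rearranging: Q = [h_f·C^1.852·D^4.8704 / (10.67·L)]^(1/1.852)
Q = [21.6·135^1.852·0.308^4.8704 / (10.67·1090)]^0.540 = 0.2045 m³/s

Q ≈ 0.204 m³/s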